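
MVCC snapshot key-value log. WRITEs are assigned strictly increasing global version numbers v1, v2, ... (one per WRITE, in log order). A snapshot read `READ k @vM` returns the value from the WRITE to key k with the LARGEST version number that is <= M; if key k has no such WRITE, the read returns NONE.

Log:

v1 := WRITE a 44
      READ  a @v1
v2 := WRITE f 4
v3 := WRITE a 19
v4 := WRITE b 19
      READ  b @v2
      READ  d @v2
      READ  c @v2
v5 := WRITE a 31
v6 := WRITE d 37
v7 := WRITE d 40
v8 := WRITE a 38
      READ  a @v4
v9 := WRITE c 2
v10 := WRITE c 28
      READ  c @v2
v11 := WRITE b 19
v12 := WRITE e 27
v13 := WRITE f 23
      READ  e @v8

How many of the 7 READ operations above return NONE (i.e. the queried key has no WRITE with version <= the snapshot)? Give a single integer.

Answer: 5

Derivation:
v1: WRITE a=44  (a history now [(1, 44)])
READ a @v1: history=[(1, 44)] -> pick v1 -> 44
v2: WRITE f=4  (f history now [(2, 4)])
v3: WRITE a=19  (a history now [(1, 44), (3, 19)])
v4: WRITE b=19  (b history now [(4, 19)])
READ b @v2: history=[(4, 19)] -> no version <= 2 -> NONE
READ d @v2: history=[] -> no version <= 2 -> NONE
READ c @v2: history=[] -> no version <= 2 -> NONE
v5: WRITE a=31  (a history now [(1, 44), (3, 19), (5, 31)])
v6: WRITE d=37  (d history now [(6, 37)])
v7: WRITE d=40  (d history now [(6, 37), (7, 40)])
v8: WRITE a=38  (a history now [(1, 44), (3, 19), (5, 31), (8, 38)])
READ a @v4: history=[(1, 44), (3, 19), (5, 31), (8, 38)] -> pick v3 -> 19
v9: WRITE c=2  (c history now [(9, 2)])
v10: WRITE c=28  (c history now [(9, 2), (10, 28)])
READ c @v2: history=[(9, 2), (10, 28)] -> no version <= 2 -> NONE
v11: WRITE b=19  (b history now [(4, 19), (11, 19)])
v12: WRITE e=27  (e history now [(12, 27)])
v13: WRITE f=23  (f history now [(2, 4), (13, 23)])
READ e @v8: history=[(12, 27)] -> no version <= 8 -> NONE
Read results in order: ['44', 'NONE', 'NONE', 'NONE', '19', 'NONE', 'NONE']
NONE count = 5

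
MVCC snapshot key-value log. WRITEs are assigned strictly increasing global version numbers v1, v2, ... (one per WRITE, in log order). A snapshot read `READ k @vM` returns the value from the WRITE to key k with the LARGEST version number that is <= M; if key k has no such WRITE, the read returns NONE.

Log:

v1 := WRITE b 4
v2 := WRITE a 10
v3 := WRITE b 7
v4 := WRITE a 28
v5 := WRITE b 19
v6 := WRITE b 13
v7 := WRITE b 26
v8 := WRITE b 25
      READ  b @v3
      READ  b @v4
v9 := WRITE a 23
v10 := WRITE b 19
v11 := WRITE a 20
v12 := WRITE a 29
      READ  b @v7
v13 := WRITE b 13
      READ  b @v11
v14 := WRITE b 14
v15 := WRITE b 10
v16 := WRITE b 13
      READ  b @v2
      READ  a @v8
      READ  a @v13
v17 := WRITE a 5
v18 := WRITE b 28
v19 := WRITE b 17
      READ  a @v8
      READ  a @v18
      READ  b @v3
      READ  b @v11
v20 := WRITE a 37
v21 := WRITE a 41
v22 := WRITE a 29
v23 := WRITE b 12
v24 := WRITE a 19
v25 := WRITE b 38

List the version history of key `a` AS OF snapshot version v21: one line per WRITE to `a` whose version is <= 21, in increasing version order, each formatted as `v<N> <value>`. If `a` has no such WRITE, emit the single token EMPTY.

Answer: v2 10
v4 28
v9 23
v11 20
v12 29
v17 5
v20 37
v21 41

Derivation:
Scan writes for key=a with version <= 21:
  v1 WRITE b 4 -> skip
  v2 WRITE a 10 -> keep
  v3 WRITE b 7 -> skip
  v4 WRITE a 28 -> keep
  v5 WRITE b 19 -> skip
  v6 WRITE b 13 -> skip
  v7 WRITE b 26 -> skip
  v8 WRITE b 25 -> skip
  v9 WRITE a 23 -> keep
  v10 WRITE b 19 -> skip
  v11 WRITE a 20 -> keep
  v12 WRITE a 29 -> keep
  v13 WRITE b 13 -> skip
  v14 WRITE b 14 -> skip
  v15 WRITE b 10 -> skip
  v16 WRITE b 13 -> skip
  v17 WRITE a 5 -> keep
  v18 WRITE b 28 -> skip
  v19 WRITE b 17 -> skip
  v20 WRITE a 37 -> keep
  v21 WRITE a 41 -> keep
  v22 WRITE a 29 -> drop (> snap)
  v23 WRITE b 12 -> skip
  v24 WRITE a 19 -> drop (> snap)
  v25 WRITE b 38 -> skip
Collected: [(2, 10), (4, 28), (9, 23), (11, 20), (12, 29), (17, 5), (20, 37), (21, 41)]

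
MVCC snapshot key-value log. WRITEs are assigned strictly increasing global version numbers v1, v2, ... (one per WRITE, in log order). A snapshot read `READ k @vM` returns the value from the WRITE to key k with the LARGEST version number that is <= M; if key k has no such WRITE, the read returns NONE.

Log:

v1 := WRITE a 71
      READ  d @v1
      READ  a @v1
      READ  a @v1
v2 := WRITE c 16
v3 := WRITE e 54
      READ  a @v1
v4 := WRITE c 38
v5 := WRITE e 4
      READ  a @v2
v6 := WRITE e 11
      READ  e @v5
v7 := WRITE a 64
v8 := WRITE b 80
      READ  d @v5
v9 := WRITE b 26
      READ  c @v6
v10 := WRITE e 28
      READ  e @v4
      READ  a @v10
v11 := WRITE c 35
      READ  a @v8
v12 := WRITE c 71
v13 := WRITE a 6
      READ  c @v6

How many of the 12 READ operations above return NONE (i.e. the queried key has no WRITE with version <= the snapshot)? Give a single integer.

Answer: 2

Derivation:
v1: WRITE a=71  (a history now [(1, 71)])
READ d @v1: history=[] -> no version <= 1 -> NONE
READ a @v1: history=[(1, 71)] -> pick v1 -> 71
READ a @v1: history=[(1, 71)] -> pick v1 -> 71
v2: WRITE c=16  (c history now [(2, 16)])
v3: WRITE e=54  (e history now [(3, 54)])
READ a @v1: history=[(1, 71)] -> pick v1 -> 71
v4: WRITE c=38  (c history now [(2, 16), (4, 38)])
v5: WRITE e=4  (e history now [(3, 54), (5, 4)])
READ a @v2: history=[(1, 71)] -> pick v1 -> 71
v6: WRITE e=11  (e history now [(3, 54), (5, 4), (6, 11)])
READ e @v5: history=[(3, 54), (5, 4), (6, 11)] -> pick v5 -> 4
v7: WRITE a=64  (a history now [(1, 71), (7, 64)])
v8: WRITE b=80  (b history now [(8, 80)])
READ d @v5: history=[] -> no version <= 5 -> NONE
v9: WRITE b=26  (b history now [(8, 80), (9, 26)])
READ c @v6: history=[(2, 16), (4, 38)] -> pick v4 -> 38
v10: WRITE e=28  (e history now [(3, 54), (5, 4), (6, 11), (10, 28)])
READ e @v4: history=[(3, 54), (5, 4), (6, 11), (10, 28)] -> pick v3 -> 54
READ a @v10: history=[(1, 71), (7, 64)] -> pick v7 -> 64
v11: WRITE c=35  (c history now [(2, 16), (4, 38), (11, 35)])
READ a @v8: history=[(1, 71), (7, 64)] -> pick v7 -> 64
v12: WRITE c=71  (c history now [(2, 16), (4, 38), (11, 35), (12, 71)])
v13: WRITE a=6  (a history now [(1, 71), (7, 64), (13, 6)])
READ c @v6: history=[(2, 16), (4, 38), (11, 35), (12, 71)] -> pick v4 -> 38
Read results in order: ['NONE', '71', '71', '71', '71', '4', 'NONE', '38', '54', '64', '64', '38']
NONE count = 2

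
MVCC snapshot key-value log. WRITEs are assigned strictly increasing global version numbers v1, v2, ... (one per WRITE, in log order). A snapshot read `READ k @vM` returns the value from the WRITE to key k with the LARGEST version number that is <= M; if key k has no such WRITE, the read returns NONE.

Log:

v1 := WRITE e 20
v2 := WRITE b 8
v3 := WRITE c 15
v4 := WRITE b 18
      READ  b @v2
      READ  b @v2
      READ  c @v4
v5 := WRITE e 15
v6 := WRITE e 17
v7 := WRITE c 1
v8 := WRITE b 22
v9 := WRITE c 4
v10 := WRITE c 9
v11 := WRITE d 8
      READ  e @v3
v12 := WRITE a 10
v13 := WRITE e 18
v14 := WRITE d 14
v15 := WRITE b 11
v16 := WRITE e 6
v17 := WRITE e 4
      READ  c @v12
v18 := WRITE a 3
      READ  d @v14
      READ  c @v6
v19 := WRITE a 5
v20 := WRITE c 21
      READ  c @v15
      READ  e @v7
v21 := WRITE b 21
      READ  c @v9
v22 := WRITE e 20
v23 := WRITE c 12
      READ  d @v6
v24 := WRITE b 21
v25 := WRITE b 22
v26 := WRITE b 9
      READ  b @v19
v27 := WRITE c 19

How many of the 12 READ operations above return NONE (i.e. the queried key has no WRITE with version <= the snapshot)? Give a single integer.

v1: WRITE e=20  (e history now [(1, 20)])
v2: WRITE b=8  (b history now [(2, 8)])
v3: WRITE c=15  (c history now [(3, 15)])
v4: WRITE b=18  (b history now [(2, 8), (4, 18)])
READ b @v2: history=[(2, 8), (4, 18)] -> pick v2 -> 8
READ b @v2: history=[(2, 8), (4, 18)] -> pick v2 -> 8
READ c @v4: history=[(3, 15)] -> pick v3 -> 15
v5: WRITE e=15  (e history now [(1, 20), (5, 15)])
v6: WRITE e=17  (e history now [(1, 20), (5, 15), (6, 17)])
v7: WRITE c=1  (c history now [(3, 15), (7, 1)])
v8: WRITE b=22  (b history now [(2, 8), (4, 18), (8, 22)])
v9: WRITE c=4  (c history now [(3, 15), (7, 1), (9, 4)])
v10: WRITE c=9  (c history now [(3, 15), (7, 1), (9, 4), (10, 9)])
v11: WRITE d=8  (d history now [(11, 8)])
READ e @v3: history=[(1, 20), (5, 15), (6, 17)] -> pick v1 -> 20
v12: WRITE a=10  (a history now [(12, 10)])
v13: WRITE e=18  (e history now [(1, 20), (5, 15), (6, 17), (13, 18)])
v14: WRITE d=14  (d history now [(11, 8), (14, 14)])
v15: WRITE b=11  (b history now [(2, 8), (4, 18), (8, 22), (15, 11)])
v16: WRITE e=6  (e history now [(1, 20), (5, 15), (6, 17), (13, 18), (16, 6)])
v17: WRITE e=4  (e history now [(1, 20), (5, 15), (6, 17), (13, 18), (16, 6), (17, 4)])
READ c @v12: history=[(3, 15), (7, 1), (9, 4), (10, 9)] -> pick v10 -> 9
v18: WRITE a=3  (a history now [(12, 10), (18, 3)])
READ d @v14: history=[(11, 8), (14, 14)] -> pick v14 -> 14
READ c @v6: history=[(3, 15), (7, 1), (9, 4), (10, 9)] -> pick v3 -> 15
v19: WRITE a=5  (a history now [(12, 10), (18, 3), (19, 5)])
v20: WRITE c=21  (c history now [(3, 15), (7, 1), (9, 4), (10, 9), (20, 21)])
READ c @v15: history=[(3, 15), (7, 1), (9, 4), (10, 9), (20, 21)] -> pick v10 -> 9
READ e @v7: history=[(1, 20), (5, 15), (6, 17), (13, 18), (16, 6), (17, 4)] -> pick v6 -> 17
v21: WRITE b=21  (b history now [(2, 8), (4, 18), (8, 22), (15, 11), (21, 21)])
READ c @v9: history=[(3, 15), (7, 1), (9, 4), (10, 9), (20, 21)] -> pick v9 -> 4
v22: WRITE e=20  (e history now [(1, 20), (5, 15), (6, 17), (13, 18), (16, 6), (17, 4), (22, 20)])
v23: WRITE c=12  (c history now [(3, 15), (7, 1), (9, 4), (10, 9), (20, 21), (23, 12)])
READ d @v6: history=[(11, 8), (14, 14)] -> no version <= 6 -> NONE
v24: WRITE b=21  (b history now [(2, 8), (4, 18), (8, 22), (15, 11), (21, 21), (24, 21)])
v25: WRITE b=22  (b history now [(2, 8), (4, 18), (8, 22), (15, 11), (21, 21), (24, 21), (25, 22)])
v26: WRITE b=9  (b history now [(2, 8), (4, 18), (8, 22), (15, 11), (21, 21), (24, 21), (25, 22), (26, 9)])
READ b @v19: history=[(2, 8), (4, 18), (8, 22), (15, 11), (21, 21), (24, 21), (25, 22), (26, 9)] -> pick v15 -> 11
v27: WRITE c=19  (c history now [(3, 15), (7, 1), (9, 4), (10, 9), (20, 21), (23, 12), (27, 19)])
Read results in order: ['8', '8', '15', '20', '9', '14', '15', '9', '17', '4', 'NONE', '11']
NONE count = 1

Answer: 1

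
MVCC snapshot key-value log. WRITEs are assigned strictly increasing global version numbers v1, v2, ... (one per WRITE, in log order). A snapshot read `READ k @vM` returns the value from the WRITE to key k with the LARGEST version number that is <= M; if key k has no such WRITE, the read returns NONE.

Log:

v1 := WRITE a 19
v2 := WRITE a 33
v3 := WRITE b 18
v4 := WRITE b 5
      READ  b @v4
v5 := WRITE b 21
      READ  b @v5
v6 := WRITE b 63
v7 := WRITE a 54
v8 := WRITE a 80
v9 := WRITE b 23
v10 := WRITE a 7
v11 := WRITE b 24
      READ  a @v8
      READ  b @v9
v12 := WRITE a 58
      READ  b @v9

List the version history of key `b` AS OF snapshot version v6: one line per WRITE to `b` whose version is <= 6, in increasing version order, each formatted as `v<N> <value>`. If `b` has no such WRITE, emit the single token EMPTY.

Answer: v3 18
v4 5
v5 21
v6 63

Derivation:
Scan writes for key=b with version <= 6:
  v1 WRITE a 19 -> skip
  v2 WRITE a 33 -> skip
  v3 WRITE b 18 -> keep
  v4 WRITE b 5 -> keep
  v5 WRITE b 21 -> keep
  v6 WRITE b 63 -> keep
  v7 WRITE a 54 -> skip
  v8 WRITE a 80 -> skip
  v9 WRITE b 23 -> drop (> snap)
  v10 WRITE a 7 -> skip
  v11 WRITE b 24 -> drop (> snap)
  v12 WRITE a 58 -> skip
Collected: [(3, 18), (4, 5), (5, 21), (6, 63)]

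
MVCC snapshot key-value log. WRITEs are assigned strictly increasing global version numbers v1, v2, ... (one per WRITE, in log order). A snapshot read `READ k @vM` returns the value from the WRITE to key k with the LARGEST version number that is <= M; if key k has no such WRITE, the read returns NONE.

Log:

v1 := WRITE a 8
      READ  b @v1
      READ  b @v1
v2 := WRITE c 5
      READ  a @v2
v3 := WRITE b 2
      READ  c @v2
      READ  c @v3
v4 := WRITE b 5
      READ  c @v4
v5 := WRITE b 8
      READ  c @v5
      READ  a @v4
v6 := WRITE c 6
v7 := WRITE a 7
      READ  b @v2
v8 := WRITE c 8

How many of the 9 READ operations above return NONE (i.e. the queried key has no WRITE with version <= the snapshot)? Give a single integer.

v1: WRITE a=8  (a history now [(1, 8)])
READ b @v1: history=[] -> no version <= 1 -> NONE
READ b @v1: history=[] -> no version <= 1 -> NONE
v2: WRITE c=5  (c history now [(2, 5)])
READ a @v2: history=[(1, 8)] -> pick v1 -> 8
v3: WRITE b=2  (b history now [(3, 2)])
READ c @v2: history=[(2, 5)] -> pick v2 -> 5
READ c @v3: history=[(2, 5)] -> pick v2 -> 5
v4: WRITE b=5  (b history now [(3, 2), (4, 5)])
READ c @v4: history=[(2, 5)] -> pick v2 -> 5
v5: WRITE b=8  (b history now [(3, 2), (4, 5), (5, 8)])
READ c @v5: history=[(2, 5)] -> pick v2 -> 5
READ a @v4: history=[(1, 8)] -> pick v1 -> 8
v6: WRITE c=6  (c history now [(2, 5), (6, 6)])
v7: WRITE a=7  (a history now [(1, 8), (7, 7)])
READ b @v2: history=[(3, 2), (4, 5), (5, 8)] -> no version <= 2 -> NONE
v8: WRITE c=8  (c history now [(2, 5), (6, 6), (8, 8)])
Read results in order: ['NONE', 'NONE', '8', '5', '5', '5', '5', '8', 'NONE']
NONE count = 3

Answer: 3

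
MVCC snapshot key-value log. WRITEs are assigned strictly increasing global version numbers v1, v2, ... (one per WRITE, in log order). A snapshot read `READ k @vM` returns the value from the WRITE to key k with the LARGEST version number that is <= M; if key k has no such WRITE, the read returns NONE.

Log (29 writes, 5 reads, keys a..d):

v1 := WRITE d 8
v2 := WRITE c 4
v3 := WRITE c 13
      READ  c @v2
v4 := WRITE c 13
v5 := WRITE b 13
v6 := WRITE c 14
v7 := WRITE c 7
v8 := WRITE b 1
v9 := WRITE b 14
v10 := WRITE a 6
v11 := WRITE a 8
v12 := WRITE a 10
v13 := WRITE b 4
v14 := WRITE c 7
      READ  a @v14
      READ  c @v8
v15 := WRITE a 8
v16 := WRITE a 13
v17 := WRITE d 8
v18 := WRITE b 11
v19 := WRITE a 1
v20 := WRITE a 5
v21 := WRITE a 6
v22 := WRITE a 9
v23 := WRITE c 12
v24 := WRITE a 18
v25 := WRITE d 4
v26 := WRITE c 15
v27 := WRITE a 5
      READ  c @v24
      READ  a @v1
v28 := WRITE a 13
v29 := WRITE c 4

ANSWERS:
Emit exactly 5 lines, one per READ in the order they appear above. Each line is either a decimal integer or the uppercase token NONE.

v1: WRITE d=8  (d history now [(1, 8)])
v2: WRITE c=4  (c history now [(2, 4)])
v3: WRITE c=13  (c history now [(2, 4), (3, 13)])
READ c @v2: history=[(2, 4), (3, 13)] -> pick v2 -> 4
v4: WRITE c=13  (c history now [(2, 4), (3, 13), (4, 13)])
v5: WRITE b=13  (b history now [(5, 13)])
v6: WRITE c=14  (c history now [(2, 4), (3, 13), (4, 13), (6, 14)])
v7: WRITE c=7  (c history now [(2, 4), (3, 13), (4, 13), (6, 14), (7, 7)])
v8: WRITE b=1  (b history now [(5, 13), (8, 1)])
v9: WRITE b=14  (b history now [(5, 13), (8, 1), (9, 14)])
v10: WRITE a=6  (a history now [(10, 6)])
v11: WRITE a=8  (a history now [(10, 6), (11, 8)])
v12: WRITE a=10  (a history now [(10, 6), (11, 8), (12, 10)])
v13: WRITE b=4  (b history now [(5, 13), (8, 1), (9, 14), (13, 4)])
v14: WRITE c=7  (c history now [(2, 4), (3, 13), (4, 13), (6, 14), (7, 7), (14, 7)])
READ a @v14: history=[(10, 6), (11, 8), (12, 10)] -> pick v12 -> 10
READ c @v8: history=[(2, 4), (3, 13), (4, 13), (6, 14), (7, 7), (14, 7)] -> pick v7 -> 7
v15: WRITE a=8  (a history now [(10, 6), (11, 8), (12, 10), (15, 8)])
v16: WRITE a=13  (a history now [(10, 6), (11, 8), (12, 10), (15, 8), (16, 13)])
v17: WRITE d=8  (d history now [(1, 8), (17, 8)])
v18: WRITE b=11  (b history now [(5, 13), (8, 1), (9, 14), (13, 4), (18, 11)])
v19: WRITE a=1  (a history now [(10, 6), (11, 8), (12, 10), (15, 8), (16, 13), (19, 1)])
v20: WRITE a=5  (a history now [(10, 6), (11, 8), (12, 10), (15, 8), (16, 13), (19, 1), (20, 5)])
v21: WRITE a=6  (a history now [(10, 6), (11, 8), (12, 10), (15, 8), (16, 13), (19, 1), (20, 5), (21, 6)])
v22: WRITE a=9  (a history now [(10, 6), (11, 8), (12, 10), (15, 8), (16, 13), (19, 1), (20, 5), (21, 6), (22, 9)])
v23: WRITE c=12  (c history now [(2, 4), (3, 13), (4, 13), (6, 14), (7, 7), (14, 7), (23, 12)])
v24: WRITE a=18  (a history now [(10, 6), (11, 8), (12, 10), (15, 8), (16, 13), (19, 1), (20, 5), (21, 6), (22, 9), (24, 18)])
v25: WRITE d=4  (d history now [(1, 8), (17, 8), (25, 4)])
v26: WRITE c=15  (c history now [(2, 4), (3, 13), (4, 13), (6, 14), (7, 7), (14, 7), (23, 12), (26, 15)])
v27: WRITE a=5  (a history now [(10, 6), (11, 8), (12, 10), (15, 8), (16, 13), (19, 1), (20, 5), (21, 6), (22, 9), (24, 18), (27, 5)])
READ c @v24: history=[(2, 4), (3, 13), (4, 13), (6, 14), (7, 7), (14, 7), (23, 12), (26, 15)] -> pick v23 -> 12
READ a @v1: history=[(10, 6), (11, 8), (12, 10), (15, 8), (16, 13), (19, 1), (20, 5), (21, 6), (22, 9), (24, 18), (27, 5)] -> no version <= 1 -> NONE
v28: WRITE a=13  (a history now [(10, 6), (11, 8), (12, 10), (15, 8), (16, 13), (19, 1), (20, 5), (21, 6), (22, 9), (24, 18), (27, 5), (28, 13)])
v29: WRITE c=4  (c history now [(2, 4), (3, 13), (4, 13), (6, 14), (7, 7), (14, 7), (23, 12), (26, 15), (29, 4)])

Answer: 4
10
7
12
NONE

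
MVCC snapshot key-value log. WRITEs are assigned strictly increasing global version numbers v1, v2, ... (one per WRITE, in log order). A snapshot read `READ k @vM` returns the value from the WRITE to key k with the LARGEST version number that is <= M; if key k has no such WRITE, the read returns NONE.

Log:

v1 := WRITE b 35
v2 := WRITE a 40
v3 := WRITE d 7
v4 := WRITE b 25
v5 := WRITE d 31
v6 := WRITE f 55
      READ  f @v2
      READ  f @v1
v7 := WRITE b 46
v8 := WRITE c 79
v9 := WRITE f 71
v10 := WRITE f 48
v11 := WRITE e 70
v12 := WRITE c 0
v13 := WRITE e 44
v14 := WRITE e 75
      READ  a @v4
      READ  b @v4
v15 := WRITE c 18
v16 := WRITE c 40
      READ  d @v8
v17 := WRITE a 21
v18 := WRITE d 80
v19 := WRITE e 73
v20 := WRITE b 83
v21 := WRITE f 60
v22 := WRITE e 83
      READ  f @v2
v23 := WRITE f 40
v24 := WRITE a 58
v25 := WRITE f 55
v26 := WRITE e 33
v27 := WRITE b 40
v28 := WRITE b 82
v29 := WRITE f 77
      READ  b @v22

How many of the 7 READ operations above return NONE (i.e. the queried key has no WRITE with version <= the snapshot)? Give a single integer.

v1: WRITE b=35  (b history now [(1, 35)])
v2: WRITE a=40  (a history now [(2, 40)])
v3: WRITE d=7  (d history now [(3, 7)])
v4: WRITE b=25  (b history now [(1, 35), (4, 25)])
v5: WRITE d=31  (d history now [(3, 7), (5, 31)])
v6: WRITE f=55  (f history now [(6, 55)])
READ f @v2: history=[(6, 55)] -> no version <= 2 -> NONE
READ f @v1: history=[(6, 55)] -> no version <= 1 -> NONE
v7: WRITE b=46  (b history now [(1, 35), (4, 25), (7, 46)])
v8: WRITE c=79  (c history now [(8, 79)])
v9: WRITE f=71  (f history now [(6, 55), (9, 71)])
v10: WRITE f=48  (f history now [(6, 55), (9, 71), (10, 48)])
v11: WRITE e=70  (e history now [(11, 70)])
v12: WRITE c=0  (c history now [(8, 79), (12, 0)])
v13: WRITE e=44  (e history now [(11, 70), (13, 44)])
v14: WRITE e=75  (e history now [(11, 70), (13, 44), (14, 75)])
READ a @v4: history=[(2, 40)] -> pick v2 -> 40
READ b @v4: history=[(1, 35), (4, 25), (7, 46)] -> pick v4 -> 25
v15: WRITE c=18  (c history now [(8, 79), (12, 0), (15, 18)])
v16: WRITE c=40  (c history now [(8, 79), (12, 0), (15, 18), (16, 40)])
READ d @v8: history=[(3, 7), (5, 31)] -> pick v5 -> 31
v17: WRITE a=21  (a history now [(2, 40), (17, 21)])
v18: WRITE d=80  (d history now [(3, 7), (5, 31), (18, 80)])
v19: WRITE e=73  (e history now [(11, 70), (13, 44), (14, 75), (19, 73)])
v20: WRITE b=83  (b history now [(1, 35), (4, 25), (7, 46), (20, 83)])
v21: WRITE f=60  (f history now [(6, 55), (9, 71), (10, 48), (21, 60)])
v22: WRITE e=83  (e history now [(11, 70), (13, 44), (14, 75), (19, 73), (22, 83)])
READ f @v2: history=[(6, 55), (9, 71), (10, 48), (21, 60)] -> no version <= 2 -> NONE
v23: WRITE f=40  (f history now [(6, 55), (9, 71), (10, 48), (21, 60), (23, 40)])
v24: WRITE a=58  (a history now [(2, 40), (17, 21), (24, 58)])
v25: WRITE f=55  (f history now [(6, 55), (9, 71), (10, 48), (21, 60), (23, 40), (25, 55)])
v26: WRITE e=33  (e history now [(11, 70), (13, 44), (14, 75), (19, 73), (22, 83), (26, 33)])
v27: WRITE b=40  (b history now [(1, 35), (4, 25), (7, 46), (20, 83), (27, 40)])
v28: WRITE b=82  (b history now [(1, 35), (4, 25), (7, 46), (20, 83), (27, 40), (28, 82)])
v29: WRITE f=77  (f history now [(6, 55), (9, 71), (10, 48), (21, 60), (23, 40), (25, 55), (29, 77)])
READ b @v22: history=[(1, 35), (4, 25), (7, 46), (20, 83), (27, 40), (28, 82)] -> pick v20 -> 83
Read results in order: ['NONE', 'NONE', '40', '25', '31', 'NONE', '83']
NONE count = 3

Answer: 3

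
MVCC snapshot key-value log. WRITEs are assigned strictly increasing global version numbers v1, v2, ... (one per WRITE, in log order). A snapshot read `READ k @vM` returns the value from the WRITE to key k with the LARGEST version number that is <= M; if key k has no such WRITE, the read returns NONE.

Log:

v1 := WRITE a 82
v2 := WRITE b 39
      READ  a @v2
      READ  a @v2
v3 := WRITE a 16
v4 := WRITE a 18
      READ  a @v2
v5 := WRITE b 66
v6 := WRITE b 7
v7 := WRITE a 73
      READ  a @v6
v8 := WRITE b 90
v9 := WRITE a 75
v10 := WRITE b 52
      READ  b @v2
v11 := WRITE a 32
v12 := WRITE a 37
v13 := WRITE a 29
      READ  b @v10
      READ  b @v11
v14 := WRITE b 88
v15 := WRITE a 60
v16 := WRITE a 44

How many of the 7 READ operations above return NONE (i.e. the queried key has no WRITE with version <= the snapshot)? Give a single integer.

v1: WRITE a=82  (a history now [(1, 82)])
v2: WRITE b=39  (b history now [(2, 39)])
READ a @v2: history=[(1, 82)] -> pick v1 -> 82
READ a @v2: history=[(1, 82)] -> pick v1 -> 82
v3: WRITE a=16  (a history now [(1, 82), (3, 16)])
v4: WRITE a=18  (a history now [(1, 82), (3, 16), (4, 18)])
READ a @v2: history=[(1, 82), (3, 16), (4, 18)] -> pick v1 -> 82
v5: WRITE b=66  (b history now [(2, 39), (5, 66)])
v6: WRITE b=7  (b history now [(2, 39), (5, 66), (6, 7)])
v7: WRITE a=73  (a history now [(1, 82), (3, 16), (4, 18), (7, 73)])
READ a @v6: history=[(1, 82), (3, 16), (4, 18), (7, 73)] -> pick v4 -> 18
v8: WRITE b=90  (b history now [(2, 39), (5, 66), (6, 7), (8, 90)])
v9: WRITE a=75  (a history now [(1, 82), (3, 16), (4, 18), (7, 73), (9, 75)])
v10: WRITE b=52  (b history now [(2, 39), (5, 66), (6, 7), (8, 90), (10, 52)])
READ b @v2: history=[(2, 39), (5, 66), (6, 7), (8, 90), (10, 52)] -> pick v2 -> 39
v11: WRITE a=32  (a history now [(1, 82), (3, 16), (4, 18), (7, 73), (9, 75), (11, 32)])
v12: WRITE a=37  (a history now [(1, 82), (3, 16), (4, 18), (7, 73), (9, 75), (11, 32), (12, 37)])
v13: WRITE a=29  (a history now [(1, 82), (3, 16), (4, 18), (7, 73), (9, 75), (11, 32), (12, 37), (13, 29)])
READ b @v10: history=[(2, 39), (5, 66), (6, 7), (8, 90), (10, 52)] -> pick v10 -> 52
READ b @v11: history=[(2, 39), (5, 66), (6, 7), (8, 90), (10, 52)] -> pick v10 -> 52
v14: WRITE b=88  (b history now [(2, 39), (5, 66), (6, 7), (8, 90), (10, 52), (14, 88)])
v15: WRITE a=60  (a history now [(1, 82), (3, 16), (4, 18), (7, 73), (9, 75), (11, 32), (12, 37), (13, 29), (15, 60)])
v16: WRITE a=44  (a history now [(1, 82), (3, 16), (4, 18), (7, 73), (9, 75), (11, 32), (12, 37), (13, 29), (15, 60), (16, 44)])
Read results in order: ['82', '82', '82', '18', '39', '52', '52']
NONE count = 0

Answer: 0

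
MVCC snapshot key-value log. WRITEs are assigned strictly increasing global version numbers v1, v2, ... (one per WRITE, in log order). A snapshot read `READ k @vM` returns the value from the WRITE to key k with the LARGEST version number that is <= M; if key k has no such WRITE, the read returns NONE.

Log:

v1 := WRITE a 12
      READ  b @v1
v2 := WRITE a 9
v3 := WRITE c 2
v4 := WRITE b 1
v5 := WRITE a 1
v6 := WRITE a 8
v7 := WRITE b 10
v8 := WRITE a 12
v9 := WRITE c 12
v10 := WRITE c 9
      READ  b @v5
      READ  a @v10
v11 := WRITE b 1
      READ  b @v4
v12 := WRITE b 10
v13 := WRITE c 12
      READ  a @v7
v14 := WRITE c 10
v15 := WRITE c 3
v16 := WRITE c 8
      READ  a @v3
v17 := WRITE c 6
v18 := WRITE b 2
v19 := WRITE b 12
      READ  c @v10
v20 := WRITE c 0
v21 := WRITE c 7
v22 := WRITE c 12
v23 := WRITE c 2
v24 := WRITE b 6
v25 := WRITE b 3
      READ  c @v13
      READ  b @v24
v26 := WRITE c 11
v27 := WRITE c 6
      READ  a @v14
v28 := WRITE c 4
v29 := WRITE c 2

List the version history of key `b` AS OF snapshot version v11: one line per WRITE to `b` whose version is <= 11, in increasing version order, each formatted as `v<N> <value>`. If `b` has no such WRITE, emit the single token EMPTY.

Answer: v4 1
v7 10
v11 1

Derivation:
Scan writes for key=b with version <= 11:
  v1 WRITE a 12 -> skip
  v2 WRITE a 9 -> skip
  v3 WRITE c 2 -> skip
  v4 WRITE b 1 -> keep
  v5 WRITE a 1 -> skip
  v6 WRITE a 8 -> skip
  v7 WRITE b 10 -> keep
  v8 WRITE a 12 -> skip
  v9 WRITE c 12 -> skip
  v10 WRITE c 9 -> skip
  v11 WRITE b 1 -> keep
  v12 WRITE b 10 -> drop (> snap)
  v13 WRITE c 12 -> skip
  v14 WRITE c 10 -> skip
  v15 WRITE c 3 -> skip
  v16 WRITE c 8 -> skip
  v17 WRITE c 6 -> skip
  v18 WRITE b 2 -> drop (> snap)
  v19 WRITE b 12 -> drop (> snap)
  v20 WRITE c 0 -> skip
  v21 WRITE c 7 -> skip
  v22 WRITE c 12 -> skip
  v23 WRITE c 2 -> skip
  v24 WRITE b 6 -> drop (> snap)
  v25 WRITE b 3 -> drop (> snap)
  v26 WRITE c 11 -> skip
  v27 WRITE c 6 -> skip
  v28 WRITE c 4 -> skip
  v29 WRITE c 2 -> skip
Collected: [(4, 1), (7, 10), (11, 1)]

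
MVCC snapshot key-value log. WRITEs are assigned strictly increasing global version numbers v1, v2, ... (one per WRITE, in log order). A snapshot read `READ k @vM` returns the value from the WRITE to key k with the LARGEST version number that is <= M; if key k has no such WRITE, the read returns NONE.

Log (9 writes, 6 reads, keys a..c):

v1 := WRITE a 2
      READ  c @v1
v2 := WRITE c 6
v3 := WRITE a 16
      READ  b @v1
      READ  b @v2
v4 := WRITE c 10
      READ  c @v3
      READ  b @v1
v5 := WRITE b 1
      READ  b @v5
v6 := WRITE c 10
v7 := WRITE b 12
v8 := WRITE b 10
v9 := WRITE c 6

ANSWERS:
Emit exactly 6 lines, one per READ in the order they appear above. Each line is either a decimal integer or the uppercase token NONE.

v1: WRITE a=2  (a history now [(1, 2)])
READ c @v1: history=[] -> no version <= 1 -> NONE
v2: WRITE c=6  (c history now [(2, 6)])
v3: WRITE a=16  (a history now [(1, 2), (3, 16)])
READ b @v1: history=[] -> no version <= 1 -> NONE
READ b @v2: history=[] -> no version <= 2 -> NONE
v4: WRITE c=10  (c history now [(2, 6), (4, 10)])
READ c @v3: history=[(2, 6), (4, 10)] -> pick v2 -> 6
READ b @v1: history=[] -> no version <= 1 -> NONE
v5: WRITE b=1  (b history now [(5, 1)])
READ b @v5: history=[(5, 1)] -> pick v5 -> 1
v6: WRITE c=10  (c history now [(2, 6), (4, 10), (6, 10)])
v7: WRITE b=12  (b history now [(5, 1), (7, 12)])
v8: WRITE b=10  (b history now [(5, 1), (7, 12), (8, 10)])
v9: WRITE c=6  (c history now [(2, 6), (4, 10), (6, 10), (9, 6)])

Answer: NONE
NONE
NONE
6
NONE
1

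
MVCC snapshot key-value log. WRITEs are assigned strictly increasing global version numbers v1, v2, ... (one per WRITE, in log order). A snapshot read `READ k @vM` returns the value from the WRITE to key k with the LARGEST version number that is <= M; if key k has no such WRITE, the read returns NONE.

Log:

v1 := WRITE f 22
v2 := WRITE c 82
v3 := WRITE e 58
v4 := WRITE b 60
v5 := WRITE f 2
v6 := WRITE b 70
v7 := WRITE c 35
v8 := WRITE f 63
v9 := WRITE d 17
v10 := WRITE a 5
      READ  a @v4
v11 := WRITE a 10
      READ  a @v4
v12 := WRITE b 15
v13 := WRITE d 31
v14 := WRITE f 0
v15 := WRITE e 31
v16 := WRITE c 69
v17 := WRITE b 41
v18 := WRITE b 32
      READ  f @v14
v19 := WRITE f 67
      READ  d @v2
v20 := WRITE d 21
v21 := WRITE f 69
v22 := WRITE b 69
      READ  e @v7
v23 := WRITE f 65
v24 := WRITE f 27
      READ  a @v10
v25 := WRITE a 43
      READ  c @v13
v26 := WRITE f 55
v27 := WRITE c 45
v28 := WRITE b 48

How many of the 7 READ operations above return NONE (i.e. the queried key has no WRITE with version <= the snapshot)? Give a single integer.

v1: WRITE f=22  (f history now [(1, 22)])
v2: WRITE c=82  (c history now [(2, 82)])
v3: WRITE e=58  (e history now [(3, 58)])
v4: WRITE b=60  (b history now [(4, 60)])
v5: WRITE f=2  (f history now [(1, 22), (5, 2)])
v6: WRITE b=70  (b history now [(4, 60), (6, 70)])
v7: WRITE c=35  (c history now [(2, 82), (7, 35)])
v8: WRITE f=63  (f history now [(1, 22), (5, 2), (8, 63)])
v9: WRITE d=17  (d history now [(9, 17)])
v10: WRITE a=5  (a history now [(10, 5)])
READ a @v4: history=[(10, 5)] -> no version <= 4 -> NONE
v11: WRITE a=10  (a history now [(10, 5), (11, 10)])
READ a @v4: history=[(10, 5), (11, 10)] -> no version <= 4 -> NONE
v12: WRITE b=15  (b history now [(4, 60), (6, 70), (12, 15)])
v13: WRITE d=31  (d history now [(9, 17), (13, 31)])
v14: WRITE f=0  (f history now [(1, 22), (5, 2), (8, 63), (14, 0)])
v15: WRITE e=31  (e history now [(3, 58), (15, 31)])
v16: WRITE c=69  (c history now [(2, 82), (7, 35), (16, 69)])
v17: WRITE b=41  (b history now [(4, 60), (6, 70), (12, 15), (17, 41)])
v18: WRITE b=32  (b history now [(4, 60), (6, 70), (12, 15), (17, 41), (18, 32)])
READ f @v14: history=[(1, 22), (5, 2), (8, 63), (14, 0)] -> pick v14 -> 0
v19: WRITE f=67  (f history now [(1, 22), (5, 2), (8, 63), (14, 0), (19, 67)])
READ d @v2: history=[(9, 17), (13, 31)] -> no version <= 2 -> NONE
v20: WRITE d=21  (d history now [(9, 17), (13, 31), (20, 21)])
v21: WRITE f=69  (f history now [(1, 22), (5, 2), (8, 63), (14, 0), (19, 67), (21, 69)])
v22: WRITE b=69  (b history now [(4, 60), (6, 70), (12, 15), (17, 41), (18, 32), (22, 69)])
READ e @v7: history=[(3, 58), (15, 31)] -> pick v3 -> 58
v23: WRITE f=65  (f history now [(1, 22), (5, 2), (8, 63), (14, 0), (19, 67), (21, 69), (23, 65)])
v24: WRITE f=27  (f history now [(1, 22), (5, 2), (8, 63), (14, 0), (19, 67), (21, 69), (23, 65), (24, 27)])
READ a @v10: history=[(10, 5), (11, 10)] -> pick v10 -> 5
v25: WRITE a=43  (a history now [(10, 5), (11, 10), (25, 43)])
READ c @v13: history=[(2, 82), (7, 35), (16, 69)] -> pick v7 -> 35
v26: WRITE f=55  (f history now [(1, 22), (5, 2), (8, 63), (14, 0), (19, 67), (21, 69), (23, 65), (24, 27), (26, 55)])
v27: WRITE c=45  (c history now [(2, 82), (7, 35), (16, 69), (27, 45)])
v28: WRITE b=48  (b history now [(4, 60), (6, 70), (12, 15), (17, 41), (18, 32), (22, 69), (28, 48)])
Read results in order: ['NONE', 'NONE', '0', 'NONE', '58', '5', '35']
NONE count = 3

Answer: 3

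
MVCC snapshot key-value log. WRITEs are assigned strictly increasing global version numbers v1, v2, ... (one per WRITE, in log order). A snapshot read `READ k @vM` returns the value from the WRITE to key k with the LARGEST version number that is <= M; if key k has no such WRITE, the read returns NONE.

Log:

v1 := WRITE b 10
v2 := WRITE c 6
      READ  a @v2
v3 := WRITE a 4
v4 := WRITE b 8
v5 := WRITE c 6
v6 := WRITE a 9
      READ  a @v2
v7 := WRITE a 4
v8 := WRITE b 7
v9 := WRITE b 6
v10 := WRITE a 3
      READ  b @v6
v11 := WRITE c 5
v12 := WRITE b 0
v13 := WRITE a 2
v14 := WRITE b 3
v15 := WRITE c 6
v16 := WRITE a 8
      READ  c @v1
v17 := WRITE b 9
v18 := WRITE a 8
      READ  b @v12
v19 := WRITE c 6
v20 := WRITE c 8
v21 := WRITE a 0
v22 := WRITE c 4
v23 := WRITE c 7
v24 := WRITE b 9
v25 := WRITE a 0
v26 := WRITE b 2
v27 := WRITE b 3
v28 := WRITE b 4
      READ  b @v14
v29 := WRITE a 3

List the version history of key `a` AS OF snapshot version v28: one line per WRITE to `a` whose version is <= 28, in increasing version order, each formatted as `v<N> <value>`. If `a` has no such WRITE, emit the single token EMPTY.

Scan writes for key=a with version <= 28:
  v1 WRITE b 10 -> skip
  v2 WRITE c 6 -> skip
  v3 WRITE a 4 -> keep
  v4 WRITE b 8 -> skip
  v5 WRITE c 6 -> skip
  v6 WRITE a 9 -> keep
  v7 WRITE a 4 -> keep
  v8 WRITE b 7 -> skip
  v9 WRITE b 6 -> skip
  v10 WRITE a 3 -> keep
  v11 WRITE c 5 -> skip
  v12 WRITE b 0 -> skip
  v13 WRITE a 2 -> keep
  v14 WRITE b 3 -> skip
  v15 WRITE c 6 -> skip
  v16 WRITE a 8 -> keep
  v17 WRITE b 9 -> skip
  v18 WRITE a 8 -> keep
  v19 WRITE c 6 -> skip
  v20 WRITE c 8 -> skip
  v21 WRITE a 0 -> keep
  v22 WRITE c 4 -> skip
  v23 WRITE c 7 -> skip
  v24 WRITE b 9 -> skip
  v25 WRITE a 0 -> keep
  v26 WRITE b 2 -> skip
  v27 WRITE b 3 -> skip
  v28 WRITE b 4 -> skip
  v29 WRITE a 3 -> drop (> snap)
Collected: [(3, 4), (6, 9), (7, 4), (10, 3), (13, 2), (16, 8), (18, 8), (21, 0), (25, 0)]

Answer: v3 4
v6 9
v7 4
v10 3
v13 2
v16 8
v18 8
v21 0
v25 0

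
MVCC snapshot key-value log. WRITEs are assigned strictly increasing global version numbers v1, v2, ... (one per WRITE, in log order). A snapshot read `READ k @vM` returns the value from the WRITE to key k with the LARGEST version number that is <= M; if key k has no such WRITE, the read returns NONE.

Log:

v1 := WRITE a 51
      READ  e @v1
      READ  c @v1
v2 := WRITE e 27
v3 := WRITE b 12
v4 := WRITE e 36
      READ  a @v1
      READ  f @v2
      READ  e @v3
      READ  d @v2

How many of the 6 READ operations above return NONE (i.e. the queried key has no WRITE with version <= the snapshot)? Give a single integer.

Answer: 4

Derivation:
v1: WRITE a=51  (a history now [(1, 51)])
READ e @v1: history=[] -> no version <= 1 -> NONE
READ c @v1: history=[] -> no version <= 1 -> NONE
v2: WRITE e=27  (e history now [(2, 27)])
v3: WRITE b=12  (b history now [(3, 12)])
v4: WRITE e=36  (e history now [(2, 27), (4, 36)])
READ a @v1: history=[(1, 51)] -> pick v1 -> 51
READ f @v2: history=[] -> no version <= 2 -> NONE
READ e @v3: history=[(2, 27), (4, 36)] -> pick v2 -> 27
READ d @v2: history=[] -> no version <= 2 -> NONE
Read results in order: ['NONE', 'NONE', '51', 'NONE', '27', 'NONE']
NONE count = 4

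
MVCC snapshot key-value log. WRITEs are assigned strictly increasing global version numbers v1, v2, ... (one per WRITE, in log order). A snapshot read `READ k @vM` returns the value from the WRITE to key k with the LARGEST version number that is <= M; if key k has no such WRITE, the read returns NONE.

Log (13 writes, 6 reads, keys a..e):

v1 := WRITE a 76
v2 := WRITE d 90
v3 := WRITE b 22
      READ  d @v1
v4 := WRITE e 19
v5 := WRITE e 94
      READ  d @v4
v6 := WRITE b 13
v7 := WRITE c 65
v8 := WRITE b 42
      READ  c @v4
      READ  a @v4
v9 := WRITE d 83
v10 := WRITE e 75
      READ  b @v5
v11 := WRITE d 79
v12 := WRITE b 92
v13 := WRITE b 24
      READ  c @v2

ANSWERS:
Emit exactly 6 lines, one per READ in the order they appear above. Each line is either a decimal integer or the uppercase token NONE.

v1: WRITE a=76  (a history now [(1, 76)])
v2: WRITE d=90  (d history now [(2, 90)])
v3: WRITE b=22  (b history now [(3, 22)])
READ d @v1: history=[(2, 90)] -> no version <= 1 -> NONE
v4: WRITE e=19  (e history now [(4, 19)])
v5: WRITE e=94  (e history now [(4, 19), (5, 94)])
READ d @v4: history=[(2, 90)] -> pick v2 -> 90
v6: WRITE b=13  (b history now [(3, 22), (6, 13)])
v7: WRITE c=65  (c history now [(7, 65)])
v8: WRITE b=42  (b history now [(3, 22), (6, 13), (8, 42)])
READ c @v4: history=[(7, 65)] -> no version <= 4 -> NONE
READ a @v4: history=[(1, 76)] -> pick v1 -> 76
v9: WRITE d=83  (d history now [(2, 90), (9, 83)])
v10: WRITE e=75  (e history now [(4, 19), (5, 94), (10, 75)])
READ b @v5: history=[(3, 22), (6, 13), (8, 42)] -> pick v3 -> 22
v11: WRITE d=79  (d history now [(2, 90), (9, 83), (11, 79)])
v12: WRITE b=92  (b history now [(3, 22), (6, 13), (8, 42), (12, 92)])
v13: WRITE b=24  (b history now [(3, 22), (6, 13), (8, 42), (12, 92), (13, 24)])
READ c @v2: history=[(7, 65)] -> no version <= 2 -> NONE

Answer: NONE
90
NONE
76
22
NONE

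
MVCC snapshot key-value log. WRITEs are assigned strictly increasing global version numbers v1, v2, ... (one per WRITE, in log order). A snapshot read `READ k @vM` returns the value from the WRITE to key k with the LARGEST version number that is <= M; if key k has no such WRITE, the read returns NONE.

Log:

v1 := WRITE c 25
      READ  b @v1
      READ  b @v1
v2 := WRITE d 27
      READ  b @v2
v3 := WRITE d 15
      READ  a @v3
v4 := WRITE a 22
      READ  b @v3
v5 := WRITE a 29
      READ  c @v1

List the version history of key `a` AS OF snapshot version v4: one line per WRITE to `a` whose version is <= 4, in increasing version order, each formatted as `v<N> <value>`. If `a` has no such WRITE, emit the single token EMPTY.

Scan writes for key=a with version <= 4:
  v1 WRITE c 25 -> skip
  v2 WRITE d 27 -> skip
  v3 WRITE d 15 -> skip
  v4 WRITE a 22 -> keep
  v5 WRITE a 29 -> drop (> snap)
Collected: [(4, 22)]

Answer: v4 22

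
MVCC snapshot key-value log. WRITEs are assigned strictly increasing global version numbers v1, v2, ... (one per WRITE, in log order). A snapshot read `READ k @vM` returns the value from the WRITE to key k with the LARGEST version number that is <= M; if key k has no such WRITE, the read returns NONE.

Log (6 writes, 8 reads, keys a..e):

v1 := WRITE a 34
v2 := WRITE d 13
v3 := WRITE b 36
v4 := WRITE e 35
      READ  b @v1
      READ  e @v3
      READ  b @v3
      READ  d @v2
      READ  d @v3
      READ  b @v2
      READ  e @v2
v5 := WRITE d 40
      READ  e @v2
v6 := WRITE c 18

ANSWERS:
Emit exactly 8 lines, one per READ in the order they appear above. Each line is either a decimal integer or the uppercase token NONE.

v1: WRITE a=34  (a history now [(1, 34)])
v2: WRITE d=13  (d history now [(2, 13)])
v3: WRITE b=36  (b history now [(3, 36)])
v4: WRITE e=35  (e history now [(4, 35)])
READ b @v1: history=[(3, 36)] -> no version <= 1 -> NONE
READ e @v3: history=[(4, 35)] -> no version <= 3 -> NONE
READ b @v3: history=[(3, 36)] -> pick v3 -> 36
READ d @v2: history=[(2, 13)] -> pick v2 -> 13
READ d @v3: history=[(2, 13)] -> pick v2 -> 13
READ b @v2: history=[(3, 36)] -> no version <= 2 -> NONE
READ e @v2: history=[(4, 35)] -> no version <= 2 -> NONE
v5: WRITE d=40  (d history now [(2, 13), (5, 40)])
READ e @v2: history=[(4, 35)] -> no version <= 2 -> NONE
v6: WRITE c=18  (c history now [(6, 18)])

Answer: NONE
NONE
36
13
13
NONE
NONE
NONE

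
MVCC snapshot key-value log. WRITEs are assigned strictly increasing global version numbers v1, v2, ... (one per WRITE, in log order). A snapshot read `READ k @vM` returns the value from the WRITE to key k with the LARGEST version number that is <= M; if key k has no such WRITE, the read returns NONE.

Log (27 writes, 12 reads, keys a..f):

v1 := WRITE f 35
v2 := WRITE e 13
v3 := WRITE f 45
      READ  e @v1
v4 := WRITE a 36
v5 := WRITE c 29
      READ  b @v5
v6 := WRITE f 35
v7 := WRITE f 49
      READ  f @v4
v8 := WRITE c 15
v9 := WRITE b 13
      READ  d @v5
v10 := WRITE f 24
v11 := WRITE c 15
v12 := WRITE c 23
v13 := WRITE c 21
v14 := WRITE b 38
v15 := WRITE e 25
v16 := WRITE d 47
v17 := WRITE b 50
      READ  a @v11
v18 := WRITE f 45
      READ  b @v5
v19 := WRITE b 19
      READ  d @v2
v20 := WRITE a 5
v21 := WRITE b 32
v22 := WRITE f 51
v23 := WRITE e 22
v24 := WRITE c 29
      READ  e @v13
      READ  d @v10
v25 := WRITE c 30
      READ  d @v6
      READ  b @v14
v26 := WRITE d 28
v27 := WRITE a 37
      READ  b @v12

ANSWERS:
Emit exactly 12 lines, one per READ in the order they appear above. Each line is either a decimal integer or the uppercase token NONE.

v1: WRITE f=35  (f history now [(1, 35)])
v2: WRITE e=13  (e history now [(2, 13)])
v3: WRITE f=45  (f history now [(1, 35), (3, 45)])
READ e @v1: history=[(2, 13)] -> no version <= 1 -> NONE
v4: WRITE a=36  (a history now [(4, 36)])
v5: WRITE c=29  (c history now [(5, 29)])
READ b @v5: history=[] -> no version <= 5 -> NONE
v6: WRITE f=35  (f history now [(1, 35), (3, 45), (6, 35)])
v7: WRITE f=49  (f history now [(1, 35), (3, 45), (6, 35), (7, 49)])
READ f @v4: history=[(1, 35), (3, 45), (6, 35), (7, 49)] -> pick v3 -> 45
v8: WRITE c=15  (c history now [(5, 29), (8, 15)])
v9: WRITE b=13  (b history now [(9, 13)])
READ d @v5: history=[] -> no version <= 5 -> NONE
v10: WRITE f=24  (f history now [(1, 35), (3, 45), (6, 35), (7, 49), (10, 24)])
v11: WRITE c=15  (c history now [(5, 29), (8, 15), (11, 15)])
v12: WRITE c=23  (c history now [(5, 29), (8, 15), (11, 15), (12, 23)])
v13: WRITE c=21  (c history now [(5, 29), (8, 15), (11, 15), (12, 23), (13, 21)])
v14: WRITE b=38  (b history now [(9, 13), (14, 38)])
v15: WRITE e=25  (e history now [(2, 13), (15, 25)])
v16: WRITE d=47  (d history now [(16, 47)])
v17: WRITE b=50  (b history now [(9, 13), (14, 38), (17, 50)])
READ a @v11: history=[(4, 36)] -> pick v4 -> 36
v18: WRITE f=45  (f history now [(1, 35), (3, 45), (6, 35), (7, 49), (10, 24), (18, 45)])
READ b @v5: history=[(9, 13), (14, 38), (17, 50)] -> no version <= 5 -> NONE
v19: WRITE b=19  (b history now [(9, 13), (14, 38), (17, 50), (19, 19)])
READ d @v2: history=[(16, 47)] -> no version <= 2 -> NONE
v20: WRITE a=5  (a history now [(4, 36), (20, 5)])
v21: WRITE b=32  (b history now [(9, 13), (14, 38), (17, 50), (19, 19), (21, 32)])
v22: WRITE f=51  (f history now [(1, 35), (3, 45), (6, 35), (7, 49), (10, 24), (18, 45), (22, 51)])
v23: WRITE e=22  (e history now [(2, 13), (15, 25), (23, 22)])
v24: WRITE c=29  (c history now [(5, 29), (8, 15), (11, 15), (12, 23), (13, 21), (24, 29)])
READ e @v13: history=[(2, 13), (15, 25), (23, 22)] -> pick v2 -> 13
READ d @v10: history=[(16, 47)] -> no version <= 10 -> NONE
v25: WRITE c=30  (c history now [(5, 29), (8, 15), (11, 15), (12, 23), (13, 21), (24, 29), (25, 30)])
READ d @v6: history=[(16, 47)] -> no version <= 6 -> NONE
READ b @v14: history=[(9, 13), (14, 38), (17, 50), (19, 19), (21, 32)] -> pick v14 -> 38
v26: WRITE d=28  (d history now [(16, 47), (26, 28)])
v27: WRITE a=37  (a history now [(4, 36), (20, 5), (27, 37)])
READ b @v12: history=[(9, 13), (14, 38), (17, 50), (19, 19), (21, 32)] -> pick v9 -> 13

Answer: NONE
NONE
45
NONE
36
NONE
NONE
13
NONE
NONE
38
13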